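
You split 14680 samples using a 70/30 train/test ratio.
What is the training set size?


Test set = 14680 * 30% = 4404. Training set = 14680 - 4404 = 10276.

10276


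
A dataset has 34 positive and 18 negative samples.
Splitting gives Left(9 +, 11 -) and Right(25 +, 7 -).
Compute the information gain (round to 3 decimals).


H(parent) = 0.9306. H(left) = 0.9928, H(right) = 0.7579. Weighted = (20/52)*0.9928 + (32/52)*0.7579 = 0.8482. IG = 0.9306 - 0.8482 = 0.0824, which rounds to 0.082.

0.082


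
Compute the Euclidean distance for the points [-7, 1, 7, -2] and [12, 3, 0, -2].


d = sqrt(sum of squared differences). (-7-12)^2=361, (1-3)^2=4, (7-0)^2=49, (-2--2)^2=0. Sum = 414.

sqrt(414)


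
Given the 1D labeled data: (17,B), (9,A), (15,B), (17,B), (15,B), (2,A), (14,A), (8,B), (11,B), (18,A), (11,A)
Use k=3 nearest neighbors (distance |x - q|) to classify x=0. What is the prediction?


Distances: |17-0|=17, |9-0|=9, |15-0|=15, |17-0|=17, |15-0|=15, |2-0|=2, |14-0|=14, |8-0|=8, |11-0|=11, |18-0|=18, |11-0|=11. 3 nearest: (2,A), (8,B), (9,A). Counts: {'A': 2, 'B': 1}. Majority class: A.

A


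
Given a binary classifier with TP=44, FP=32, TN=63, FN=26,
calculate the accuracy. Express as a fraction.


Accuracy = (TP + TN) / (TP + TN + FP + FN) = (44 + 63) / 165 = 107/165.

107/165


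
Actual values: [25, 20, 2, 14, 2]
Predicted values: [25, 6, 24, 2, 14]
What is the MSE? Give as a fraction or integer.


MSE = (1/5) * ((25-25)^2=0 + (20-6)^2=196 + (2-24)^2=484 + (14-2)^2=144 + (2-14)^2=144). Sum = 968. MSE = 968/5.

968/5


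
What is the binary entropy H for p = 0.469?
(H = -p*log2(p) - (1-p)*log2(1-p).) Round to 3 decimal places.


H = -0.469*log2(0.469) - 0.531*log2(0.531) = 0.997.

0.997


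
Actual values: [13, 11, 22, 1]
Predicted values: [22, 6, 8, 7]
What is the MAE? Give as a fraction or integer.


MAE = (1/4) * (|13-22|=9 + |11-6|=5 + |22-8|=14 + |1-7|=6). Sum = 34. MAE = 17/2.

17/2


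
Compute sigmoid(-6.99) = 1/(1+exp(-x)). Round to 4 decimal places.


sigma(-6.99) = 1/(1+e^(6.99)) = 1/(1+1085.721476) = 1/1086.721476 = 0.0009.

0.0009


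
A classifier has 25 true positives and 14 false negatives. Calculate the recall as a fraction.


Recall = TP / (TP + FN) = 25 / 39 = 25/39.

25/39


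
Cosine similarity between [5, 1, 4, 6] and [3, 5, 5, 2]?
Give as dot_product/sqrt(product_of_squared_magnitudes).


dot = 52. |a|^2 = 78, |b|^2 = 63. cos = 52/sqrt(4914).

52/sqrt(4914)


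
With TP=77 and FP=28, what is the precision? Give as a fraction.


Precision = TP / (TP + FP) = 77 / 105 = 11/15.

11/15


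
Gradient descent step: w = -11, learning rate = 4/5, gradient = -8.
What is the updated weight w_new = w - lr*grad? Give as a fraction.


w_new = -11 - 4/5 * -8 = -11 - -32/5 = -23/5.

-23/5


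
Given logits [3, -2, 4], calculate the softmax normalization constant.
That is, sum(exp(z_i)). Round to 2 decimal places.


Denom = e^3=20.0855 + e^-2=0.1353 + e^4=54.5982. Sum = 74.8190, which rounds to 74.82.

74.82


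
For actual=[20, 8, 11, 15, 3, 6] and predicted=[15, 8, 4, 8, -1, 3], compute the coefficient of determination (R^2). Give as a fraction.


Mean(y) = 21/2. SS_res = 148. SS_tot = 387/2. R^2 = 1 - 148/(387/2) = 91/387.

91/387


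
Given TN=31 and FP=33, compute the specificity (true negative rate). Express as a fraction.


Specificity = TN / (TN + FP) = 31 / 64 = 31/64.

31/64


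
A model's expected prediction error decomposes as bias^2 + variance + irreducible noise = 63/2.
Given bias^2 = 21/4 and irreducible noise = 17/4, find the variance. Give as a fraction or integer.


Total error = bias^2 + variance + irreducible noise. So variance = 63/2 - 21/4 - 17/4 = 22.

22


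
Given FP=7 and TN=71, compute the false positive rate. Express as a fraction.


FPR = FP / (FP + TN) = 7 / 78 = 7/78.

7/78


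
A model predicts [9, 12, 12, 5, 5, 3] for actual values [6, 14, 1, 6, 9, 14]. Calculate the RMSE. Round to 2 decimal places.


MSE = 45.3333. RMSE = sqrt(45.3333) = 6.73.

6.73


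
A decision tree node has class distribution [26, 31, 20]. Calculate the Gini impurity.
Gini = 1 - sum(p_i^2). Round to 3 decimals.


Total = 77. Proportions: 26/77, 31/77, 20/77. sum(p_i^2) = 0.3436. Gini = 1 - 0.3436 = 0.6564, which rounds to 0.656.

0.656


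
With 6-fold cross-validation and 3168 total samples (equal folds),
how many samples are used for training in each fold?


Each validation fold has 3168/6 = 528 samples. Training set = 3168 - 528 = 2640.

2640


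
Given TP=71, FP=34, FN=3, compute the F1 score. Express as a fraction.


Precision = 71/105 = 71/105. Recall = 71/74 = 71/74. F1 = 2*P*R/(P+R) = 142/179.

142/179


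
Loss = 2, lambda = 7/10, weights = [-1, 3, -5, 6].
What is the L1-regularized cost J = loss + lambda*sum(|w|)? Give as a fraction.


L1 norm = sum(|w|) = 15. J = 2 + 7/10 * 15 = 25/2.

25/2


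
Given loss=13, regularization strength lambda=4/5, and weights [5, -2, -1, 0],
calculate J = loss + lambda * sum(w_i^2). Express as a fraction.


L2 sq norm = sum(w^2) = 30. J = 13 + 4/5 * 30 = 37.

37


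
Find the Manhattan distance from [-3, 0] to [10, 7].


d = sum of absolute differences: |-3-10|=13 + |0-7|=7 = 20.

20


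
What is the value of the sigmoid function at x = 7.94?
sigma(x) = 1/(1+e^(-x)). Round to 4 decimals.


sigma(7.94) = 1/(1+e^(-7.94)) = 1/(1+0.000356) = 1/1.000356 = 0.9996.

0.9996


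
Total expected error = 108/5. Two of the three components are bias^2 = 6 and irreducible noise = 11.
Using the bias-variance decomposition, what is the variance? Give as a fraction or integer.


Total error = bias^2 + variance + irreducible noise. So variance = 108/5 - 6 - 11 = 23/5.

23/5


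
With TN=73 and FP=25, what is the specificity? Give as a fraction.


Specificity = TN / (TN + FP) = 73 / 98 = 73/98.

73/98


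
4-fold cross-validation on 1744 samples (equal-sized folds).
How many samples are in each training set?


Each validation fold has 1744/4 = 436 samples. Training set = 1744 - 436 = 1308.

1308


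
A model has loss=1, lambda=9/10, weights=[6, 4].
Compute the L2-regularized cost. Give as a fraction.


L2 sq norm = sum(w^2) = 52. J = 1 + 9/10 * 52 = 239/5.

239/5


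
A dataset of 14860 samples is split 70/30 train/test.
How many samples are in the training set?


Test set = 14860 * 30% = 4458. Training set = 14860 - 4458 = 10402.

10402


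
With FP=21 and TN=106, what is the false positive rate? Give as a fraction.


FPR = FP / (FP + TN) = 21 / 127 = 21/127.

21/127


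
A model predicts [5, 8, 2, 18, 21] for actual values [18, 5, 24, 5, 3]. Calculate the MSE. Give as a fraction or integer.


MSE = (1/5) * ((18-5)^2=169 + (5-8)^2=9 + (24-2)^2=484 + (5-18)^2=169 + (3-21)^2=324). Sum = 1155. MSE = 231.

231


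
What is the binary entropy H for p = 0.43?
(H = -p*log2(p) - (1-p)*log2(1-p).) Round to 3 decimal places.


H = -0.43*log2(0.43) - 0.57*log2(0.57) = 0.986.

0.986


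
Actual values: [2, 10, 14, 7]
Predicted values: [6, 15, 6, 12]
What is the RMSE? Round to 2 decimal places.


MSE = 32.5000. RMSE = sqrt(32.5000) = 5.70.

5.70


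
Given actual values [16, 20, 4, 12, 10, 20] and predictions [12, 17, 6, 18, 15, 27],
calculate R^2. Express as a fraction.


Mean(y) = 41/3. SS_res = 139. SS_tot = 586/3. R^2 = 1 - 139/(586/3) = 169/586.

169/586


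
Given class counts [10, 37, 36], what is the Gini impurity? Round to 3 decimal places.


Total = 83. Proportions: 10/83, 37/83, 36/83. sum(p_i^2) = 0.4014. Gini = 1 - 0.4014 = 0.5986, which rounds to 0.599.

0.599


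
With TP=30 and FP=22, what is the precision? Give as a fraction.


Precision = TP / (TP + FP) = 30 / 52 = 15/26.

15/26


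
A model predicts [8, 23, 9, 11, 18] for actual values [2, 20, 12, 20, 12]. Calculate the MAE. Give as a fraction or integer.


MAE = (1/5) * (|2-8|=6 + |20-23|=3 + |12-9|=3 + |20-11|=9 + |12-18|=6). Sum = 27. MAE = 27/5.

27/5


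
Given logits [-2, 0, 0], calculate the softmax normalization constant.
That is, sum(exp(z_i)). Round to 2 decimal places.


Denom = e^-2=0.1353 + e^0=1.0000 + e^0=1.0000. Sum = 2.1353, which rounds to 2.14.

2.14


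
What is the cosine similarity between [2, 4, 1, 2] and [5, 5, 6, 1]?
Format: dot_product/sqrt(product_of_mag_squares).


dot = 38. |a|^2 = 25, |b|^2 = 87. cos = 38/sqrt(2175).

38/sqrt(2175)


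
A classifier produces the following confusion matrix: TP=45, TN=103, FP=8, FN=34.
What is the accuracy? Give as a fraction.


Accuracy = (TP + TN) / (TP + TN + FP + FN) = (45 + 103) / 190 = 74/95.

74/95


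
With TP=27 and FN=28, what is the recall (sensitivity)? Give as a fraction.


Recall = TP / (TP + FN) = 27 / 55 = 27/55.

27/55


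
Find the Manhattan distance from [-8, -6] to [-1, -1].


d = sum of absolute differences: |-8--1|=7 + |-6--1|=5 = 12.

12


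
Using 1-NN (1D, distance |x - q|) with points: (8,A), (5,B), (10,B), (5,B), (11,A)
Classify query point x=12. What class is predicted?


Distances: |8-12|=4, |5-12|=7, |10-12|=2, |5-12|=7, |11-12|=1. 1 nearest: (11,A). Counts: {'A': 1}. Majority class: A.

A


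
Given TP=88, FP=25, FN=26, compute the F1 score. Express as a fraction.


Precision = 88/113 = 88/113. Recall = 88/114 = 44/57. F1 = 2*P*R/(P+R) = 176/227.

176/227


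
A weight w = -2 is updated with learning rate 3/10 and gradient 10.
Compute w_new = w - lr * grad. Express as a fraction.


w_new = -2 - 3/10 * 10 = -2 - 3 = -5.

-5


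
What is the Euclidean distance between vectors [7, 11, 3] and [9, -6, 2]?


d = sqrt(sum of squared differences). (7-9)^2=4, (11--6)^2=289, (3-2)^2=1. Sum = 294.

sqrt(294)


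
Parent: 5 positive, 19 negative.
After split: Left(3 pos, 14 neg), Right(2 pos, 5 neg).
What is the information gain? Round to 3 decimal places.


H(parent) = 0.7383. H(left) = 0.6723, H(right) = 0.8631. Weighted = (17/24)*0.6723 + (7/24)*0.8631 = 0.7280. IG = 0.7383 - 0.7280 = 0.0103, which rounds to 0.010.

0.010


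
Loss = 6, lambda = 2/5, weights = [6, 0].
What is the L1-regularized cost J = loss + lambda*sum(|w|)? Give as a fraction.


L1 norm = sum(|w|) = 6. J = 6 + 2/5 * 6 = 42/5.

42/5


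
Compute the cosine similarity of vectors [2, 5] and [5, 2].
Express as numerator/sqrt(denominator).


dot = 20. |a|^2 = 29, |b|^2 = 29. cos = 20/sqrt(841).

20/sqrt(841)


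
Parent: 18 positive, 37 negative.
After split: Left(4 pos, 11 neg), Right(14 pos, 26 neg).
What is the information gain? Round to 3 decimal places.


H(parent) = 0.9121. H(left) = 0.8366, H(right) = 0.9341. Weighted = (15/55)*0.8366 + (40/55)*0.9341 = 0.9075. IG = 0.9121 - 0.9075 = 0.0046, which rounds to 0.005.

0.005


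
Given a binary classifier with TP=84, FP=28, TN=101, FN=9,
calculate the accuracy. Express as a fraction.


Accuracy = (TP + TN) / (TP + TN + FP + FN) = (84 + 101) / 222 = 5/6.

5/6


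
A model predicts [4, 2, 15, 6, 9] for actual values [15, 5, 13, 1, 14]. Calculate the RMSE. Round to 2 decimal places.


MSE = 36.8000. RMSE = sqrt(36.8000) = 6.07.

6.07


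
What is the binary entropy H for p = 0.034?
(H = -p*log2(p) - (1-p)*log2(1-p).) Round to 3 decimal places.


H = -0.034*log2(0.034) - 0.966*log2(0.966) = 0.214.

0.214


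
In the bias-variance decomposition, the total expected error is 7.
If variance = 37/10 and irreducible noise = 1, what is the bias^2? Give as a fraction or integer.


Total error = bias^2 + variance + irreducible noise. So bias^2 = 7 - 37/10 - 1 = 23/10.

23/10


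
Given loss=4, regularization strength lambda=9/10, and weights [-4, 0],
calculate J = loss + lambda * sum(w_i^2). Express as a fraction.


L2 sq norm = sum(w^2) = 16. J = 4 + 9/10 * 16 = 92/5.

92/5


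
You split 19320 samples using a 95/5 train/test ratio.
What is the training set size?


Test set = 19320 * 5% = 966. Training set = 19320 - 966 = 18354.

18354


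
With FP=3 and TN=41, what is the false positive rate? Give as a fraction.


FPR = FP / (FP + TN) = 3 / 44 = 3/44.

3/44


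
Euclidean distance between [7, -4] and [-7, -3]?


d = sqrt(sum of squared differences). (7--7)^2=196, (-4--3)^2=1. Sum = 197.

sqrt(197)


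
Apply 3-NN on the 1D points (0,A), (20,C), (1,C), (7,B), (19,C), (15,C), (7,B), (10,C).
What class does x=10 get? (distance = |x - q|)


Distances: |0-10|=10, |20-10|=10, |1-10|=9, |7-10|=3, |19-10|=9, |15-10|=5, |7-10|=3, |10-10|=0. 3 nearest: (10,C), (7,B), (7,B). Counts: {'C': 1, 'B': 2}. Majority class: B.

B


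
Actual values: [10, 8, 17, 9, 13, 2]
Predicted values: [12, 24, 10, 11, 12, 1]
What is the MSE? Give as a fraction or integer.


MSE = (1/6) * ((10-12)^2=4 + (8-24)^2=256 + (17-10)^2=49 + (9-11)^2=4 + (13-12)^2=1 + (2-1)^2=1). Sum = 315. MSE = 105/2.

105/2


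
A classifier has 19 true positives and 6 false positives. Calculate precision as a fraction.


Precision = TP / (TP + FP) = 19 / 25 = 19/25.

19/25


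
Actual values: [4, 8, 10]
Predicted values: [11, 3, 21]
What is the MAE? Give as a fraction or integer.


MAE = (1/3) * (|4-11|=7 + |8-3|=5 + |10-21|=11). Sum = 23. MAE = 23/3.

23/3


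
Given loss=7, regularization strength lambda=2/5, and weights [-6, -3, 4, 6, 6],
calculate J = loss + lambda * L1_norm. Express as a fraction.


L1 norm = sum(|w|) = 25. J = 7 + 2/5 * 25 = 17.

17


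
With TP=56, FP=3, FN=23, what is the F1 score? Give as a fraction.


Precision = 56/59 = 56/59. Recall = 56/79 = 56/79. F1 = 2*P*R/(P+R) = 56/69.

56/69


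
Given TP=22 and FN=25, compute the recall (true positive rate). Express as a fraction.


Recall = TP / (TP + FN) = 22 / 47 = 22/47.

22/47


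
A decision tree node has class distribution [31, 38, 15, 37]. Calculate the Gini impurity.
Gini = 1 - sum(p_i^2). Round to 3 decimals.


Total = 121. Proportions: 31/121, 38/121, 15/121, 37/121. sum(p_i^2) = 0.2731. Gini = 1 - 0.2731 = 0.7269, which rounds to 0.727.

0.727


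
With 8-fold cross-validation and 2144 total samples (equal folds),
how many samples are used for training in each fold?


Each validation fold has 2144/8 = 268 samples. Training set = 2144 - 268 = 1876.

1876


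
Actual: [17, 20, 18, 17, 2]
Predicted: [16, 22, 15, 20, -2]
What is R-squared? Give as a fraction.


Mean(y) = 74/5. SS_res = 39. SS_tot = 1054/5. R^2 = 1 - 39/(1054/5) = 859/1054.

859/1054


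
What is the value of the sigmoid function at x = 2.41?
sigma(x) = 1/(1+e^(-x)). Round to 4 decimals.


sigma(2.41) = 1/(1+e^(-2.41)) = 1/(1+0.089815) = 1/1.089815 = 0.9176.

0.9176


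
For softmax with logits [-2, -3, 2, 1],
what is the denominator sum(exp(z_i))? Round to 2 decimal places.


Denom = e^-2=0.1353 + e^-3=0.0498 + e^2=7.3891 + e^1=2.7183. Sum = 10.2925, which rounds to 10.29.

10.29


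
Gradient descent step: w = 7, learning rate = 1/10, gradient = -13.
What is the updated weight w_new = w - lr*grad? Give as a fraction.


w_new = 7 - 1/10 * -13 = 7 - -13/10 = 83/10.

83/10


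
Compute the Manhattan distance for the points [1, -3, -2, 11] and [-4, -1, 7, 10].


d = sum of absolute differences: |1--4|=5 + |-3--1|=2 + |-2-7|=9 + |11-10|=1 = 17.

17


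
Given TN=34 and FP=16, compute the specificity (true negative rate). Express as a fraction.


Specificity = TN / (TN + FP) = 34 / 50 = 17/25.

17/25


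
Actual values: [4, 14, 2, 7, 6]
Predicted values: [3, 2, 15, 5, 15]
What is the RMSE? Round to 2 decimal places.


MSE = 79.8000. RMSE = sqrt(79.8000) = 8.93.

8.93


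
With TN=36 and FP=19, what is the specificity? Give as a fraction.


Specificity = TN / (TN + FP) = 36 / 55 = 36/55.

36/55


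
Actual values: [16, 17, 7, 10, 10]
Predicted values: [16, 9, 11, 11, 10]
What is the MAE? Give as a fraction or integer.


MAE = (1/5) * (|16-16|=0 + |17-9|=8 + |7-11|=4 + |10-11|=1 + |10-10|=0). Sum = 13. MAE = 13/5.

13/5


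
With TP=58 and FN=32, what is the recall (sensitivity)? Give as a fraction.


Recall = TP / (TP + FN) = 58 / 90 = 29/45.

29/45


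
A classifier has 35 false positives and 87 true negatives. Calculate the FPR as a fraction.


FPR = FP / (FP + TN) = 35 / 122 = 35/122.

35/122


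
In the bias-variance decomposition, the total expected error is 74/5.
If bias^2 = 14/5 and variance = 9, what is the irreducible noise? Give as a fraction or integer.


Total error = bias^2 + variance + irreducible noise. So irreducible noise = 74/5 - 14/5 - 9 = 3.

3


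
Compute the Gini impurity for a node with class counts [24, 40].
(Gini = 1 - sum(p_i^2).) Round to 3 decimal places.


Total = 64. Proportions: 24/64, 40/64. sum(p_i^2) = 0.5312. Gini = 1 - 0.5312 = 0.4688, which rounds to 0.469.

0.469


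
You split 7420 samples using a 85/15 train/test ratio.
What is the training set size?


Test set = 7420 * 15% = 1113. Training set = 7420 - 1113 = 6307.

6307


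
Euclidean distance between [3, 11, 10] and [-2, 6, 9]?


d = sqrt(sum of squared differences). (3--2)^2=25, (11-6)^2=25, (10-9)^2=1. Sum = 51.

sqrt(51)


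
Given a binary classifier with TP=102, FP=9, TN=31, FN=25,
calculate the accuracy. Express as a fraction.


Accuracy = (TP + TN) / (TP + TN + FP + FN) = (102 + 31) / 167 = 133/167.

133/167


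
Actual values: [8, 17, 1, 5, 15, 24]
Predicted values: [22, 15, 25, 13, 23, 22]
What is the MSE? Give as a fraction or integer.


MSE = (1/6) * ((8-22)^2=196 + (17-15)^2=4 + (1-25)^2=576 + (5-13)^2=64 + (15-23)^2=64 + (24-22)^2=4). Sum = 908. MSE = 454/3.

454/3


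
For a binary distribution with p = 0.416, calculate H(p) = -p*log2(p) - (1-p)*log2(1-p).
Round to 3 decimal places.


H = -0.416*log2(0.416) - 0.584*log2(0.584) = 0.980.

0.980


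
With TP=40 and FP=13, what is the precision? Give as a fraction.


Precision = TP / (TP + FP) = 40 / 53 = 40/53.

40/53


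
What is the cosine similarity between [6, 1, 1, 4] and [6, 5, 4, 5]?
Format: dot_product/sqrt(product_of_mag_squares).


dot = 65. |a|^2 = 54, |b|^2 = 102. cos = 65/sqrt(5508).

65/sqrt(5508)


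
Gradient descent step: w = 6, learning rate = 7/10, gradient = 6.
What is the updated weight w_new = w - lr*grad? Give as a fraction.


w_new = 6 - 7/10 * 6 = 6 - 21/5 = 9/5.

9/5


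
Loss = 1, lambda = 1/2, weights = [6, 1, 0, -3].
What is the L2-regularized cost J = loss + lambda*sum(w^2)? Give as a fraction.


L2 sq norm = sum(w^2) = 46. J = 1 + 1/2 * 46 = 24.

24


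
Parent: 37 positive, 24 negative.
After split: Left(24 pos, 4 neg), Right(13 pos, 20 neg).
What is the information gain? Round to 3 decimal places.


H(parent) = 0.9670. H(left) = 0.5917, H(right) = 0.9673. Weighted = (28/61)*0.5917 + (33/61)*0.9673 = 0.7949. IG = 0.9670 - 0.7949 = 0.1721, which rounds to 0.172.

0.172


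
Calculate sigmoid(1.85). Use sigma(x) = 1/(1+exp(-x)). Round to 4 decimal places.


sigma(1.85) = 1/(1+e^(-1.85)) = 1/(1+0.157237) = 1/1.157237 = 0.8641.

0.8641


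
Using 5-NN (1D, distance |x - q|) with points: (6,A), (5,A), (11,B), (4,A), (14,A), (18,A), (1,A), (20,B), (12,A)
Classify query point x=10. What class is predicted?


Distances: |6-10|=4, |5-10|=5, |11-10|=1, |4-10|=6, |14-10|=4, |18-10|=8, |1-10|=9, |20-10|=10, |12-10|=2. 5 nearest: (11,B), (12,A), (6,A), (14,A), (5,A). Counts: {'B': 1, 'A': 4}. Majority class: A.

A


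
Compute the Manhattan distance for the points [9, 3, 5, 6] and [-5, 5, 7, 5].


d = sum of absolute differences: |9--5|=14 + |3-5|=2 + |5-7|=2 + |6-5|=1 = 19.

19


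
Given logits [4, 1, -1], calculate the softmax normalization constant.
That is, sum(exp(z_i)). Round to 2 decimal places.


Denom = e^4=54.5982 + e^1=2.7183 + e^-1=0.3679. Sum = 57.6844, which rounds to 57.68.

57.68


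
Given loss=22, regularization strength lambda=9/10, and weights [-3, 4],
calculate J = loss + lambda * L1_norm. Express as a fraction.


L1 norm = sum(|w|) = 7. J = 22 + 9/10 * 7 = 283/10.

283/10


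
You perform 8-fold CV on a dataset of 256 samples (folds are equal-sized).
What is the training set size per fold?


Each validation fold has 256/8 = 32 samples. Training set = 256 - 32 = 224.

224


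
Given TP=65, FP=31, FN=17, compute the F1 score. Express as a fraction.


Precision = 65/96 = 65/96. Recall = 65/82 = 65/82. F1 = 2*P*R/(P+R) = 65/89.

65/89


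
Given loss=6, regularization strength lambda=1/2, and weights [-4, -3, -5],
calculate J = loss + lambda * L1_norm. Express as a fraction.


L1 norm = sum(|w|) = 12. J = 6 + 1/2 * 12 = 12.

12


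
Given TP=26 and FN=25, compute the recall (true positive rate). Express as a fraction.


Recall = TP / (TP + FN) = 26 / 51 = 26/51.

26/51


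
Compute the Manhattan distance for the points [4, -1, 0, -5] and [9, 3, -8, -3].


d = sum of absolute differences: |4-9|=5 + |-1-3|=4 + |0--8|=8 + |-5--3|=2 = 19.

19


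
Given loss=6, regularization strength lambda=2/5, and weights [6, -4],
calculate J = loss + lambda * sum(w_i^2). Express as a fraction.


L2 sq norm = sum(w^2) = 52. J = 6 + 2/5 * 52 = 134/5.

134/5


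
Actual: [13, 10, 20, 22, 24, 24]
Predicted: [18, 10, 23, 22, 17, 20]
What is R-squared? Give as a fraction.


Mean(y) = 113/6. SS_res = 99. SS_tot = 1061/6. R^2 = 1 - 99/(1061/6) = 467/1061.

467/1061


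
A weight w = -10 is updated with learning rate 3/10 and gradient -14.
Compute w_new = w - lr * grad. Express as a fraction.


w_new = -10 - 3/10 * -14 = -10 - -21/5 = -29/5.

-29/5


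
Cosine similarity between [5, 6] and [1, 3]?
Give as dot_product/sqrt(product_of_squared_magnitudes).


dot = 23. |a|^2 = 61, |b|^2 = 10. cos = 23/sqrt(610).

23/sqrt(610)


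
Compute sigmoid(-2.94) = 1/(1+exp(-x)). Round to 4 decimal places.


sigma(-2.94) = 1/(1+e^(2.94)) = 1/(1+18.915846) = 1/19.915846 = 0.0502.

0.0502


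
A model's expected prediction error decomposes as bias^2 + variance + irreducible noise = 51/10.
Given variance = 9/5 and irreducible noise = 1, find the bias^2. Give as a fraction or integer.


Total error = bias^2 + variance + irreducible noise. So bias^2 = 51/10 - 9/5 - 1 = 23/10.

23/10


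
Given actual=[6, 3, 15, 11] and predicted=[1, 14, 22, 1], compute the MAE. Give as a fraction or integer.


MAE = (1/4) * (|6-1|=5 + |3-14|=11 + |15-22|=7 + |11-1|=10). Sum = 33. MAE = 33/4.

33/4


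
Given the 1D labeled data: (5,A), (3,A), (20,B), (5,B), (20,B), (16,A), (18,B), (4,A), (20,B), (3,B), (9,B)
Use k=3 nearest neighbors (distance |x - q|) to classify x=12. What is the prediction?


Distances: |5-12|=7, |3-12|=9, |20-12|=8, |5-12|=7, |20-12|=8, |16-12|=4, |18-12|=6, |4-12|=8, |20-12|=8, |3-12|=9, |9-12|=3. 3 nearest: (9,B), (16,A), (18,B). Counts: {'B': 2, 'A': 1}. Majority class: B.

B


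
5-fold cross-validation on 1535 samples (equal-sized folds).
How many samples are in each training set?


Each validation fold has 1535/5 = 307 samples. Training set = 1535 - 307 = 1228.

1228


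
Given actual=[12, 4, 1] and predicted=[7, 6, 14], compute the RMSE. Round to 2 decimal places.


MSE = 66.0000. RMSE = sqrt(66.0000) = 8.12.

8.12


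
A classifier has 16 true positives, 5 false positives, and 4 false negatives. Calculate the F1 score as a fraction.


Precision = 16/21 = 16/21. Recall = 16/20 = 4/5. F1 = 2*P*R/(P+R) = 32/41.

32/41


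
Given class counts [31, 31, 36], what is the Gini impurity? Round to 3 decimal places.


Total = 98. Proportions: 31/98, 31/98, 36/98. sum(p_i^2) = 0.3351. Gini = 1 - 0.3351 = 0.6649, which rounds to 0.665.

0.665


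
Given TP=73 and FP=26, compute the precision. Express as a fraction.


Precision = TP / (TP + FP) = 73 / 99 = 73/99.

73/99


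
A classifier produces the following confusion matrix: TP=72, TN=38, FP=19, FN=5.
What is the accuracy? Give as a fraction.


Accuracy = (TP + TN) / (TP + TN + FP + FN) = (72 + 38) / 134 = 55/67.

55/67


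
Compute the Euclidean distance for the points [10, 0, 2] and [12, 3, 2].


d = sqrt(sum of squared differences). (10-12)^2=4, (0-3)^2=9, (2-2)^2=0. Sum = 13.

sqrt(13)


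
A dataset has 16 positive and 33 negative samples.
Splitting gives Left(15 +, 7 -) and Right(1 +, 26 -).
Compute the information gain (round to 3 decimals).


H(parent) = 0.9113. H(left) = 0.9024, H(right) = 0.2285. Weighted = (22/49)*0.9024 + (27/49)*0.2285 = 0.5311. IG = 0.9113 - 0.5311 = 0.3802, which rounds to 0.380.

0.380


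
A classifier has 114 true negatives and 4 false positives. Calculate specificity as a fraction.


Specificity = TN / (TN + FP) = 114 / 118 = 57/59.

57/59


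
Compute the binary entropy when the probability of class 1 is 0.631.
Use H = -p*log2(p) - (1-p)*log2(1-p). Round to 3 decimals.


H = -0.631*log2(0.631) - 0.369*log2(0.369) = 0.950.

0.950


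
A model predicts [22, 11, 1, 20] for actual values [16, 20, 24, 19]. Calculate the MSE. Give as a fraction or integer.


MSE = (1/4) * ((16-22)^2=36 + (20-11)^2=81 + (24-1)^2=529 + (19-20)^2=1). Sum = 647. MSE = 647/4.

647/4


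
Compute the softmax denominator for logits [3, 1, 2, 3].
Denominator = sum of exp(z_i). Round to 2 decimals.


Denom = e^3=20.0855 + e^1=2.7183 + e^2=7.3891 + e^3=20.0855. Sum = 50.2784, which rounds to 50.28.

50.28


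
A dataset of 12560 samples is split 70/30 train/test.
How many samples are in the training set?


Test set = 12560 * 30% = 3768. Training set = 12560 - 3768 = 8792.

8792


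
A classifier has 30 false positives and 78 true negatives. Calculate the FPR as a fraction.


FPR = FP / (FP + TN) = 30 / 108 = 5/18.

5/18


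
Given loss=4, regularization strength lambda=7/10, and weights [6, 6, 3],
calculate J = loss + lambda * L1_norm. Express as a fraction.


L1 norm = sum(|w|) = 15. J = 4 + 7/10 * 15 = 29/2.

29/2


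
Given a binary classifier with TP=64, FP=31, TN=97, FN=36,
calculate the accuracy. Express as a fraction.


Accuracy = (TP + TN) / (TP + TN + FP + FN) = (64 + 97) / 228 = 161/228.

161/228


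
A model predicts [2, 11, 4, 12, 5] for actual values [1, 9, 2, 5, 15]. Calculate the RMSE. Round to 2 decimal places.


MSE = 31.6000. RMSE = sqrt(31.6000) = 5.62.

5.62


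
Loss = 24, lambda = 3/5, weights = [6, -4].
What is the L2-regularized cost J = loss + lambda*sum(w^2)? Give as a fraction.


L2 sq norm = sum(w^2) = 52. J = 24 + 3/5 * 52 = 276/5.

276/5


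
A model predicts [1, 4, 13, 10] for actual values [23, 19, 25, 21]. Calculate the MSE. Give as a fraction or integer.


MSE = (1/4) * ((23-1)^2=484 + (19-4)^2=225 + (25-13)^2=144 + (21-10)^2=121). Sum = 974. MSE = 487/2.

487/2


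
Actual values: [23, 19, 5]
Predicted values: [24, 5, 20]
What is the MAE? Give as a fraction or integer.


MAE = (1/3) * (|23-24|=1 + |19-5|=14 + |5-20|=15). Sum = 30. MAE = 10.

10


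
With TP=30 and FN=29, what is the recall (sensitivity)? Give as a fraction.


Recall = TP / (TP + FN) = 30 / 59 = 30/59.

30/59


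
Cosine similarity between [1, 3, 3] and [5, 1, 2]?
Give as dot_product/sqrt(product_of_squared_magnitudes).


dot = 14. |a|^2 = 19, |b|^2 = 30. cos = 14/sqrt(570).

14/sqrt(570)


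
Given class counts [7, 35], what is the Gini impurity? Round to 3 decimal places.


Total = 42. Proportions: 7/42, 35/42. sum(p_i^2) = 0.7222. Gini = 1 - 0.7222 = 0.2778, which rounds to 0.278.

0.278


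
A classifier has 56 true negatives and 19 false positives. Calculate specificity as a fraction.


Specificity = TN / (TN + FP) = 56 / 75 = 56/75.

56/75


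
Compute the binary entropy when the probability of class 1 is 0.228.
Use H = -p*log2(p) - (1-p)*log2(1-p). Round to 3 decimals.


H = -0.228*log2(0.228) - 0.772*log2(0.772) = 0.775.

0.775


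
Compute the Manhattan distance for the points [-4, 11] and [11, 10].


d = sum of absolute differences: |-4-11|=15 + |11-10|=1 = 16.

16


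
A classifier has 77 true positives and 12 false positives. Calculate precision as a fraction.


Precision = TP / (TP + FP) = 77 / 89 = 77/89.

77/89


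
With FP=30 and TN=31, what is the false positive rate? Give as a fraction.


FPR = FP / (FP + TN) = 30 / 61 = 30/61.

30/61


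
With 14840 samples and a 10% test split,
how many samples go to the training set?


Test set = 14840 * 10% = 1484. Training set = 14840 - 1484 = 13356.

13356


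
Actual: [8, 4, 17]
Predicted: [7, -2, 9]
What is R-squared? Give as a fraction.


Mean(y) = 29/3. SS_res = 101. SS_tot = 266/3. R^2 = 1 - 101/(266/3) = -37/266.

-37/266


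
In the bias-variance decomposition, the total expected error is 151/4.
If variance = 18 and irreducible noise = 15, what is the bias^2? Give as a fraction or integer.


Total error = bias^2 + variance + irreducible noise. So bias^2 = 151/4 - 18 - 15 = 19/4.

19/4


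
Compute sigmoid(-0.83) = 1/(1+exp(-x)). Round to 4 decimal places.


sigma(-0.83) = 1/(1+e^(0.83)) = 1/(1+2.293319) = 1/3.293319 = 0.3036.

0.3036


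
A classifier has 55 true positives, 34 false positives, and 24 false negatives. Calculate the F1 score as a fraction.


Precision = 55/89 = 55/89. Recall = 55/79 = 55/79. F1 = 2*P*R/(P+R) = 55/84.

55/84


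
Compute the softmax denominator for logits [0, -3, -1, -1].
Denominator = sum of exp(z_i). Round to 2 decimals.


Denom = e^0=1.0000 + e^-3=0.0498 + e^-1=0.3679 + e^-1=0.3679. Sum = 1.7856, which rounds to 1.79.

1.79


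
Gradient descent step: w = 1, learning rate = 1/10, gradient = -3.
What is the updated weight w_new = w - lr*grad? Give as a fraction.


w_new = 1 - 1/10 * -3 = 1 - -3/10 = 13/10.

13/10


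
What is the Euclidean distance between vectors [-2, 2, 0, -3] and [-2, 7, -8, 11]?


d = sqrt(sum of squared differences). (-2--2)^2=0, (2-7)^2=25, (0--8)^2=64, (-3-11)^2=196. Sum = 285.

sqrt(285)


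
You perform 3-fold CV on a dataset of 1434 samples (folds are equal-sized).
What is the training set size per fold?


Each validation fold has 1434/3 = 478 samples. Training set = 1434 - 478 = 956.

956


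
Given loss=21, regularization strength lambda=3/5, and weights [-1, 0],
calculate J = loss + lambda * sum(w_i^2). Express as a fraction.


L2 sq norm = sum(w^2) = 1. J = 21 + 3/5 * 1 = 108/5.

108/5


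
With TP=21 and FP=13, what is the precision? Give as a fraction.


Precision = TP / (TP + FP) = 21 / 34 = 21/34.

21/34


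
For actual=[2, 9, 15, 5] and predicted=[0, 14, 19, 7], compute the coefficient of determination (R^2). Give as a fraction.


Mean(y) = 31/4. SS_res = 49. SS_tot = 379/4. R^2 = 1 - 49/(379/4) = 183/379.

183/379


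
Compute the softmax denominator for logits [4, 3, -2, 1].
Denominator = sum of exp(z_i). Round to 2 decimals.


Denom = e^4=54.5982 + e^3=20.0855 + e^-2=0.1353 + e^1=2.7183. Sum = 77.5373, which rounds to 77.54.

77.54


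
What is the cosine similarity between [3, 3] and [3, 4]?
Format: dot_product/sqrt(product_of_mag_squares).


dot = 21. |a|^2 = 18, |b|^2 = 25. cos = 21/sqrt(450).

21/sqrt(450)


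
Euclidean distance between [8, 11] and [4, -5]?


d = sqrt(sum of squared differences). (8-4)^2=16, (11--5)^2=256. Sum = 272.

sqrt(272)


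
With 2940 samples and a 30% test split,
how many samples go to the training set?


Test set = 2940 * 30% = 882. Training set = 2940 - 882 = 2058.

2058


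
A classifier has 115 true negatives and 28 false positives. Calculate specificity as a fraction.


Specificity = TN / (TN + FP) = 115 / 143 = 115/143.

115/143


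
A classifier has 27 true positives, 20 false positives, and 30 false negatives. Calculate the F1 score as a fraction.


Precision = 27/47 = 27/47. Recall = 27/57 = 9/19. F1 = 2*P*R/(P+R) = 27/52.

27/52


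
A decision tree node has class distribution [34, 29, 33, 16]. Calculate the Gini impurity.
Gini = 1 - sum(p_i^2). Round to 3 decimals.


Total = 112. Proportions: 34/112, 29/112, 33/112, 16/112. sum(p_i^2) = 0.2664. Gini = 1 - 0.2664 = 0.7336, which rounds to 0.734.

0.734


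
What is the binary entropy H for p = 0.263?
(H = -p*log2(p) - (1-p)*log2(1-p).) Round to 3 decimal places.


H = -0.263*log2(0.263) - 0.737*log2(0.737) = 0.831.

0.831


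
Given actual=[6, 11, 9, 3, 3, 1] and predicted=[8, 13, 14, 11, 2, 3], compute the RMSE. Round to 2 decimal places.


MSE = 17.0000. RMSE = sqrt(17.0000) = 4.12.

4.12


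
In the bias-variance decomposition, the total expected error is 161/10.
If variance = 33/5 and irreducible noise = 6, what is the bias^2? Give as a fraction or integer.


Total error = bias^2 + variance + irreducible noise. So bias^2 = 161/10 - 33/5 - 6 = 7/2.

7/2


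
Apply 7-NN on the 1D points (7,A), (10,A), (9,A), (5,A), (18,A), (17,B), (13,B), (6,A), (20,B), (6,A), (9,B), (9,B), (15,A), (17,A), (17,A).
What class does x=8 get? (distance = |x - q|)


Distances: |7-8|=1, |10-8|=2, |9-8|=1, |5-8|=3, |18-8|=10, |17-8|=9, |13-8|=5, |6-8|=2, |20-8|=12, |6-8|=2, |9-8|=1, |9-8|=1, |15-8|=7, |17-8|=9, |17-8|=9. 7 nearest: (7,A), (9,A), (9,B), (9,B), (10,A), (6,A), (6,A). Counts: {'A': 5, 'B': 2}. Majority class: A.

A


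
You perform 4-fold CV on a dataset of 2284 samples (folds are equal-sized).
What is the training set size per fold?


Each validation fold has 2284/4 = 571 samples. Training set = 2284 - 571 = 1713.

1713


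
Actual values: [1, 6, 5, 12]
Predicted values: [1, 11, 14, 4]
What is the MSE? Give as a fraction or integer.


MSE = (1/4) * ((1-1)^2=0 + (6-11)^2=25 + (5-14)^2=81 + (12-4)^2=64). Sum = 170. MSE = 85/2.

85/2


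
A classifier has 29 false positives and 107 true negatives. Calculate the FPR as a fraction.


FPR = FP / (FP + TN) = 29 / 136 = 29/136.

29/136


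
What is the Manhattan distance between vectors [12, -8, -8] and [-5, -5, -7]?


d = sum of absolute differences: |12--5|=17 + |-8--5|=3 + |-8--7|=1 = 21.

21


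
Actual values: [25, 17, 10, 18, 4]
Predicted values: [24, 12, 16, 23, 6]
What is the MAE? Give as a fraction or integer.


MAE = (1/5) * (|25-24|=1 + |17-12|=5 + |10-16|=6 + |18-23|=5 + |4-6|=2). Sum = 19. MAE = 19/5.

19/5


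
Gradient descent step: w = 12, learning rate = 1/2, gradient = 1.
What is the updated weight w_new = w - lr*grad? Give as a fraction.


w_new = 12 - 1/2 * 1 = 12 - 1/2 = 23/2.

23/2


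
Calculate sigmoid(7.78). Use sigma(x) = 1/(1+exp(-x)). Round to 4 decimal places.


sigma(7.78) = 1/(1+e^(-7.78)) = 1/(1+0.000418) = 1/1.000418 = 0.9996.

0.9996


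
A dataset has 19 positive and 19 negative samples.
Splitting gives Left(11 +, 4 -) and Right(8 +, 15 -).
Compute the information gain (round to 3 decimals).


H(parent) = 1.0000. H(left) = 0.8366, H(right) = 0.9321. Weighted = (15/38)*0.8366 + (23/38)*0.9321 = 0.8944. IG = 1.0000 - 0.8944 = 0.1056, which rounds to 0.106.

0.106


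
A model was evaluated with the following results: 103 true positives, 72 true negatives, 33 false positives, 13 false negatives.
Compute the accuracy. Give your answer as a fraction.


Accuracy = (TP + TN) / (TP + TN + FP + FN) = (103 + 72) / 221 = 175/221.

175/221


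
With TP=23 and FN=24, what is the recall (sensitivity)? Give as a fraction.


Recall = TP / (TP + FN) = 23 / 47 = 23/47.

23/47


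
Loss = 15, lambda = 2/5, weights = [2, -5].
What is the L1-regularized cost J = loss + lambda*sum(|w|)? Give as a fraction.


L1 norm = sum(|w|) = 7. J = 15 + 2/5 * 7 = 89/5.

89/5


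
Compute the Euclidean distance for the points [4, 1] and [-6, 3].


d = sqrt(sum of squared differences). (4--6)^2=100, (1-3)^2=4. Sum = 104.

sqrt(104)


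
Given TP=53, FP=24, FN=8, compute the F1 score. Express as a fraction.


Precision = 53/77 = 53/77. Recall = 53/61 = 53/61. F1 = 2*P*R/(P+R) = 53/69.

53/69


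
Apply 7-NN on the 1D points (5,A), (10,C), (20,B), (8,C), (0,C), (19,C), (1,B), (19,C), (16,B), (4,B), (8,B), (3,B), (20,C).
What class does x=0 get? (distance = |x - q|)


Distances: |5-0|=5, |10-0|=10, |20-0|=20, |8-0|=8, |0-0|=0, |19-0|=19, |1-0|=1, |19-0|=19, |16-0|=16, |4-0|=4, |8-0|=8, |3-0|=3, |20-0|=20. 7 nearest: (0,C), (1,B), (3,B), (4,B), (5,A), (8,B), (8,C). Counts: {'C': 2, 'B': 4, 'A': 1}. Majority class: B.

B


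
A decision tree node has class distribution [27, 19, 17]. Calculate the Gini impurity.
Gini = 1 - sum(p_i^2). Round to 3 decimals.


Total = 63. Proportions: 27/63, 19/63, 17/63. sum(p_i^2) = 0.3474. Gini = 1 - 0.3474 = 0.6526, which rounds to 0.653.

0.653


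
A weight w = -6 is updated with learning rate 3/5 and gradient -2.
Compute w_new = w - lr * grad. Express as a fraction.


w_new = -6 - 3/5 * -2 = -6 - -6/5 = -24/5.

-24/5


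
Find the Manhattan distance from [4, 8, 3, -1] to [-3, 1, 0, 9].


d = sum of absolute differences: |4--3|=7 + |8-1|=7 + |3-0|=3 + |-1-9|=10 = 27.

27


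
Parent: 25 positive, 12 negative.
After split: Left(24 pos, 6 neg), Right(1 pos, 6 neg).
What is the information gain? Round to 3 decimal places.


H(parent) = 0.9090. H(left) = 0.7219, H(right) = 0.5917. Weighted = (30/37)*0.7219 + (7/37)*0.5917 = 0.6973. IG = 0.9090 - 0.6973 = 0.2117, which rounds to 0.212.

0.212


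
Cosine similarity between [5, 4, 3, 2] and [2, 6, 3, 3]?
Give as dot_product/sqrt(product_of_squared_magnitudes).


dot = 49. |a|^2 = 54, |b|^2 = 58. cos = 49/sqrt(3132).

49/sqrt(3132)


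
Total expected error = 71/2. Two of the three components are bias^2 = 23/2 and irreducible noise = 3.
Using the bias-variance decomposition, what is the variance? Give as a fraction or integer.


Total error = bias^2 + variance + irreducible noise. So variance = 71/2 - 23/2 - 3 = 21.

21


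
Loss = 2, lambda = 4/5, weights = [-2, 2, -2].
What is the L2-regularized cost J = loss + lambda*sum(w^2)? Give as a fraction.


L2 sq norm = sum(w^2) = 12. J = 2 + 4/5 * 12 = 58/5.

58/5


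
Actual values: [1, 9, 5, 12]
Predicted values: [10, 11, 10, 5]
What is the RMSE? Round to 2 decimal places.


MSE = 39.7500. RMSE = sqrt(39.7500) = 6.30.

6.30


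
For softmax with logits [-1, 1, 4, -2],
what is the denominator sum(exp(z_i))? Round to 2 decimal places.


Denom = e^-1=0.3679 + e^1=2.7183 + e^4=54.5982 + e^-2=0.1353. Sum = 57.8197, which rounds to 57.82.

57.82


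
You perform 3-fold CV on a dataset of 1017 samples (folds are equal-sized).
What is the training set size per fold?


Each validation fold has 1017/3 = 339 samples. Training set = 1017 - 339 = 678.

678


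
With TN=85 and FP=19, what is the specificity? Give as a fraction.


Specificity = TN / (TN + FP) = 85 / 104 = 85/104.

85/104


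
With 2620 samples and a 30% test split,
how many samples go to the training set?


Test set = 2620 * 30% = 786. Training set = 2620 - 786 = 1834.

1834


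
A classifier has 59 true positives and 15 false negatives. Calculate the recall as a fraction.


Recall = TP / (TP + FN) = 59 / 74 = 59/74.

59/74


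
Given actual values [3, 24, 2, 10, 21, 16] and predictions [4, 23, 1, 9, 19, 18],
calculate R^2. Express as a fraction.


Mean(y) = 38/3. SS_res = 12. SS_tot = 1270/3. R^2 = 1 - 12/(1270/3) = 617/635.

617/635


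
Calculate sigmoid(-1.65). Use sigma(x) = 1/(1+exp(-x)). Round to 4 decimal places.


sigma(-1.65) = 1/(1+e^(1.65)) = 1/(1+5.206980) = 1/6.206980 = 0.1611.

0.1611


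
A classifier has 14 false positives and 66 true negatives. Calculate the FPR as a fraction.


FPR = FP / (FP + TN) = 14 / 80 = 7/40.

7/40


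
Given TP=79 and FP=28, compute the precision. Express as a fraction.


Precision = TP / (TP + FP) = 79 / 107 = 79/107.

79/107


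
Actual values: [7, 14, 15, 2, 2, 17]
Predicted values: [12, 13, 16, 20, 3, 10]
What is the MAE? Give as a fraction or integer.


MAE = (1/6) * (|7-12|=5 + |14-13|=1 + |15-16|=1 + |2-20|=18 + |2-3|=1 + |17-10|=7). Sum = 33. MAE = 11/2.

11/2
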